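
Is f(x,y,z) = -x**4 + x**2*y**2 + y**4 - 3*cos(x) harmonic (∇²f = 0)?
No, ∇²f = -10*x**2 + 14*y**2 + 3*cos(x)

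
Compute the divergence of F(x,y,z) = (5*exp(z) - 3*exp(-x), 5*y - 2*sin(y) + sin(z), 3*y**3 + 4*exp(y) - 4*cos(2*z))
8*sin(2*z) - 2*cos(y) + 5 + 3*exp(-x)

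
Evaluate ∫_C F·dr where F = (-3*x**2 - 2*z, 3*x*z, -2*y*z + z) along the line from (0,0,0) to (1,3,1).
-1/2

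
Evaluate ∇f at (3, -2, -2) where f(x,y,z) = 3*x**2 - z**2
(18, 0, 4)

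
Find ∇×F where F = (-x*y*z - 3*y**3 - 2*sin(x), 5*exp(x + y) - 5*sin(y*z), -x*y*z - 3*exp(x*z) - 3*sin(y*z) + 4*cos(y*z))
(-x*z + 5*y*cos(y*z) - 4*z*sin(y*z) - 3*z*cos(y*z), -x*y + y*z + 3*z*exp(x*z), x*z + 9*y**2 + 5*exp(x + y))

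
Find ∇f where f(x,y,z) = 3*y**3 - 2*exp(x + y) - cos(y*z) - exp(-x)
((1 - 2*exp(2*x + y))*exp(-x), 9*y**2 + z*sin(y*z) - 2*exp(x + y), y*sin(y*z))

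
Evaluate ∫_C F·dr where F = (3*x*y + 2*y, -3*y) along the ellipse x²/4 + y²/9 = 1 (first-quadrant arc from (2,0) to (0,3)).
-51/2 - 3*pi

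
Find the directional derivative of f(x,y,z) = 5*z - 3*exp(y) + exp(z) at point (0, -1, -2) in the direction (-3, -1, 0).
3*sqrt(10)*exp(-1)/10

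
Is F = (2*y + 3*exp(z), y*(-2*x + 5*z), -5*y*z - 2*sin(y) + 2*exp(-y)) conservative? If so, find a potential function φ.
No, ∇×F = (-5*y - 5*z - 2*cos(y) - 2*exp(-y), 3*exp(z), -2*y - 2) ≠ 0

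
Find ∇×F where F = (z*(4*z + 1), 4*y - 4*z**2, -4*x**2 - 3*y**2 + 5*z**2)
(-6*y + 8*z, 8*x + 8*z + 1, 0)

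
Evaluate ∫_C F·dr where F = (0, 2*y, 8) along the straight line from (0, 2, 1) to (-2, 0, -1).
-20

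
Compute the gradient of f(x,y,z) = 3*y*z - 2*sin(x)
(-2*cos(x), 3*z, 3*y)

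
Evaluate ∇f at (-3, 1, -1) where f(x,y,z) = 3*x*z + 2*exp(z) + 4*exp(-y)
(-3, -4*exp(-1), -9 + 2*exp(-1))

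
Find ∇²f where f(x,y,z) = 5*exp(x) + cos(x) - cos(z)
5*exp(x) - cos(x) + cos(z)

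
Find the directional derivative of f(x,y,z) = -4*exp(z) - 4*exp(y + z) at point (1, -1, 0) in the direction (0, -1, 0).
4*exp(-1)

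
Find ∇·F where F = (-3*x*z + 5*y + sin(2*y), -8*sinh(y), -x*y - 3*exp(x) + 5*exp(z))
-3*z + 5*exp(z) - 8*cosh(y)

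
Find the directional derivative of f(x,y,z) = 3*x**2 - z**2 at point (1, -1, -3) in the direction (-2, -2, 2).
0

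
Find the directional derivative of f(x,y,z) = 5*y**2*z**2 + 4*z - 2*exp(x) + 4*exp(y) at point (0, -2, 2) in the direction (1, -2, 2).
326/3 - 8*exp(-2)/3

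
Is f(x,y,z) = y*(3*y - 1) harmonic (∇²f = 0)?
No, ∇²f = 6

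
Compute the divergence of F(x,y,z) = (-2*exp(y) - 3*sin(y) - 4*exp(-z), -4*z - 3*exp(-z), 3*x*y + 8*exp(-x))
0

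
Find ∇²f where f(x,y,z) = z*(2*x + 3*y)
0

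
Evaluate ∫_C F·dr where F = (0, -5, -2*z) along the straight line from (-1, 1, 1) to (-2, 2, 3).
-13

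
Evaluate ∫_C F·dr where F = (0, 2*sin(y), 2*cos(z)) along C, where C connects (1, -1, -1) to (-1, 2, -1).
-2*cos(2) + 2*cos(1)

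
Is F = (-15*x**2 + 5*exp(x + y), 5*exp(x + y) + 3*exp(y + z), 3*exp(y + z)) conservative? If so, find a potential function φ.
Yes, F is conservative. φ = -5*x**3 + 5*exp(x + y) + 3*exp(y + z)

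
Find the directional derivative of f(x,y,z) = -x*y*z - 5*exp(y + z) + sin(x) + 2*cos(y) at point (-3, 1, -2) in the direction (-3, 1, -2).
sqrt(14)*(-18*E - 2*E*sin(1) + 5 - 3*E*cos(3))*exp(-1)/14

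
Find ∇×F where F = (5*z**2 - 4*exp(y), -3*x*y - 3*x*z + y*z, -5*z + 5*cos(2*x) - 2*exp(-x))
(3*x - y, 10*z + 10*sin(2*x) - 2*exp(-x), -3*y - 3*z + 4*exp(y))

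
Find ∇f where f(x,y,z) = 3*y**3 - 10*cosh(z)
(0, 9*y**2, -10*sinh(z))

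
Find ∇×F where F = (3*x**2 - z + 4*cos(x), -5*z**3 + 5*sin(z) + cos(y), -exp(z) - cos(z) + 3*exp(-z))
(15*z**2 - 5*cos(z), -1, 0)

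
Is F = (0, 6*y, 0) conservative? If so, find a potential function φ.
Yes, F is conservative. φ = 3*y**2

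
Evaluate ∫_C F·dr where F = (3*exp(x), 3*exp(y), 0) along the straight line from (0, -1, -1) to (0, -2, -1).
3*(1 - E)*exp(-2)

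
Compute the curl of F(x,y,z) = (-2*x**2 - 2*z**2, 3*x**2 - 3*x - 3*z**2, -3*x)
(6*z, 3 - 4*z, 6*x - 3)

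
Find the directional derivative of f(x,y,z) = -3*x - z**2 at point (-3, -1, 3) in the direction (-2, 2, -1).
4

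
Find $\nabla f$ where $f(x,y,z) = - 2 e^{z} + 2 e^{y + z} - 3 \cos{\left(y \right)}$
(0, 2*exp(y + z) + 3*sin(y), -2*exp(z) + 2*exp(y + z))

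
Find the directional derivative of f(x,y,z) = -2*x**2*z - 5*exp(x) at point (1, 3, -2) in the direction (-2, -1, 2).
-20/3 + 10*E/3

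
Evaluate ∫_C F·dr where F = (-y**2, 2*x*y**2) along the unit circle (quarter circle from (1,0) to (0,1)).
pi/8 + 2/3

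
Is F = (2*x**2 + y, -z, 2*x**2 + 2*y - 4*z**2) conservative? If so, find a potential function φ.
No, ∇×F = (3, -4*x, -1) ≠ 0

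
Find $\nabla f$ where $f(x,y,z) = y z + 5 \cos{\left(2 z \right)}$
(0, z, y - 10*sin(2*z))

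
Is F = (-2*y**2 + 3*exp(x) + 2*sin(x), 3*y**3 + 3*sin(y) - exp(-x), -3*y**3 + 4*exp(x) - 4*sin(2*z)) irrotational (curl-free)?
No, ∇×F = (-9*y**2, -4*exp(x), 4*y + exp(-x))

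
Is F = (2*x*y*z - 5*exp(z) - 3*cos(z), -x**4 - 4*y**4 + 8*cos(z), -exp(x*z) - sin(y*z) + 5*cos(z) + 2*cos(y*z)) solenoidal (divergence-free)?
No, ∇·F = -x*exp(x*z) - 16*y**3 + 2*y*z - 2*y*sin(y*z) - y*cos(y*z) - 5*sin(z)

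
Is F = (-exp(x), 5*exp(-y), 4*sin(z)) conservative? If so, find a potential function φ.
Yes, F is conservative. φ = -exp(x) - 4*cos(z) - 5*exp(-y)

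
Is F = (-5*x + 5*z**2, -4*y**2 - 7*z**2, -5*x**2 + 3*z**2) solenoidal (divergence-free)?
No, ∇·F = -8*y + 6*z - 5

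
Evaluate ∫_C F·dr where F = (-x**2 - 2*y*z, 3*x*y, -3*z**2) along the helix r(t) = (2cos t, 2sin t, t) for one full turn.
8*pi**2*(1 - pi)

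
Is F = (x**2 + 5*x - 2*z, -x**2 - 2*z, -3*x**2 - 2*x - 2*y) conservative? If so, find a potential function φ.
No, ∇×F = (0, 6*x, -2*x) ≠ 0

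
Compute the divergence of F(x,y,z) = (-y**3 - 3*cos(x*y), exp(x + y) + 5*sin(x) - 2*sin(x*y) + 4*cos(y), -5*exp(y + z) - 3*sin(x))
-2*x*cos(x*y) + 3*y*sin(x*y) + exp(x + y) - 5*exp(y + z) - 4*sin(y)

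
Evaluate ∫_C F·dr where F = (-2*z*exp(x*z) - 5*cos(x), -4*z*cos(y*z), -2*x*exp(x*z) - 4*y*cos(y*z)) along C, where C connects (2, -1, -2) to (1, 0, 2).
-2*exp(2) - 5*sin(1) + 2*exp(-4) + 9*sin(2)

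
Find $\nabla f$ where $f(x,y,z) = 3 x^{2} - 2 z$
(6*x, 0, -2)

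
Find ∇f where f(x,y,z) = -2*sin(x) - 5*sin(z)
(-2*cos(x), 0, -5*cos(z))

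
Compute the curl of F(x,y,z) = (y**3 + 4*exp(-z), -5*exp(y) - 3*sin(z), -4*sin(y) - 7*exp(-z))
(-4*cos(y) + 3*cos(z), -4*exp(-z), -3*y**2)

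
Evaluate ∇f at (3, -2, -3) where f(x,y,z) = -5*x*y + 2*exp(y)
(10, -15 + 2*exp(-2), 0)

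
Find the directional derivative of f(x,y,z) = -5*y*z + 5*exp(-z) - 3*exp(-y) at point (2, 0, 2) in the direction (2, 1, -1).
sqrt(6)*(5 - 7*exp(2))*exp(-2)/6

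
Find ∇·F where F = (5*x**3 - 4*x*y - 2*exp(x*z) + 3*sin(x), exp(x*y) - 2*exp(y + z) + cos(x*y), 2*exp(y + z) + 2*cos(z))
15*x**2 + x*exp(x*y) - x*sin(x*y) - 4*y - 2*z*exp(x*z) - 2*sin(z) + 3*cos(x)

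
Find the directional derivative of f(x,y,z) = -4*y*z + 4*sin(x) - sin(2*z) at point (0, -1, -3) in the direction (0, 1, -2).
4*sqrt(5)*(cos(6) + 1)/5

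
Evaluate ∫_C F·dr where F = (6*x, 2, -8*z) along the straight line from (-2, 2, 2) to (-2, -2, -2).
-8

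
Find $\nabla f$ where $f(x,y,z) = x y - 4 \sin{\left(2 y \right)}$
(y, x - 8*cos(2*y), 0)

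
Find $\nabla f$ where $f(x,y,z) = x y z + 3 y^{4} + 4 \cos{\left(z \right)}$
(y*z, x*z + 12*y**3, x*y - 4*sin(z))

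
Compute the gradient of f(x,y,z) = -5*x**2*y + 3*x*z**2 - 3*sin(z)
(-10*x*y + 3*z**2, -5*x**2, 6*x*z - 3*cos(z))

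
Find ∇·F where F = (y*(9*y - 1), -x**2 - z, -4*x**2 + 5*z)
5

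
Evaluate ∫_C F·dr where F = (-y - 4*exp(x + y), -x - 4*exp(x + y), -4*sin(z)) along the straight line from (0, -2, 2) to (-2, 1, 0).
-4*exp(-1) + 4*exp(-2) - 4*cos(2) + 6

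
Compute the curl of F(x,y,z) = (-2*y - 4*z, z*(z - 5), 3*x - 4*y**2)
(-8*y - 2*z + 5, -7, 2)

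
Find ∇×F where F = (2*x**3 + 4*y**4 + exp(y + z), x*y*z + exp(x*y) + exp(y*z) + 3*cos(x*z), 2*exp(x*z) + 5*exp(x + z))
(-x*y + 3*x*sin(x*z) - y*exp(y*z), -2*z*exp(x*z) - 5*exp(x + z) + exp(y + z), -16*y**3 + y*z + y*exp(x*y) - 3*z*sin(x*z) - exp(y + z))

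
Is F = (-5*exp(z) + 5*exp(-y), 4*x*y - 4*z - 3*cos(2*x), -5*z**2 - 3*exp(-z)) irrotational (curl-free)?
No, ∇×F = (4, -5*exp(z), 4*y + 6*sin(2*x) + 5*exp(-y))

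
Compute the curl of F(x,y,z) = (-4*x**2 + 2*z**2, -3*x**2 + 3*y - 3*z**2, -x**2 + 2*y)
(6*z + 2, 2*x + 4*z, -6*x)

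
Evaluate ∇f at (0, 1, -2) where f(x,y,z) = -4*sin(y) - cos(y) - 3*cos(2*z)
(0, -4*cos(1) + sin(1), -6*sin(4))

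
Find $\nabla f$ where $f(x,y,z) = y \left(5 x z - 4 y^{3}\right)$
(5*y*z, 5*x*z - 16*y**3, 5*x*y)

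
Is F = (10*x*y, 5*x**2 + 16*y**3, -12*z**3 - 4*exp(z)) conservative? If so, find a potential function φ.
Yes, F is conservative. φ = 5*x**2*y + 4*y**4 - 3*z**4 - 4*exp(z)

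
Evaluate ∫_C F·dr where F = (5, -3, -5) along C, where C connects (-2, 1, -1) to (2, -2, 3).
9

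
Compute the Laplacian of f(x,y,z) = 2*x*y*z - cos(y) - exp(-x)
cos(y) - exp(-x)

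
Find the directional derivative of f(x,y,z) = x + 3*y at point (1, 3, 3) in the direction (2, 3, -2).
11*sqrt(17)/17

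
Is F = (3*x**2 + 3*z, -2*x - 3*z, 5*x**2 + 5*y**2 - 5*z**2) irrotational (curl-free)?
No, ∇×F = (10*y + 3, 3 - 10*x, -2)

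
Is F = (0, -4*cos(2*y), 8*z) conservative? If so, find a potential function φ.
Yes, F is conservative. φ = 4*z**2 - 2*sin(2*y)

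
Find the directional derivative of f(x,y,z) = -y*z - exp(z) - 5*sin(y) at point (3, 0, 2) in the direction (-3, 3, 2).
sqrt(22)*(-21 - 2*exp(2))/22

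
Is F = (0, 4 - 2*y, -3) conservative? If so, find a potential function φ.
Yes, F is conservative. φ = -y**2 + 4*y - 3*z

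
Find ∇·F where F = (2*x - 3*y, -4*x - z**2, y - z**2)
2 - 2*z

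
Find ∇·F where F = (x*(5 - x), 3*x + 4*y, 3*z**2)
-2*x + 6*z + 9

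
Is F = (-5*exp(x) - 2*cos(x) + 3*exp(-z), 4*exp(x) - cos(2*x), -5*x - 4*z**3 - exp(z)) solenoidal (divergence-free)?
No, ∇·F = -12*z**2 - 5*exp(x) - exp(z) + 2*sin(x)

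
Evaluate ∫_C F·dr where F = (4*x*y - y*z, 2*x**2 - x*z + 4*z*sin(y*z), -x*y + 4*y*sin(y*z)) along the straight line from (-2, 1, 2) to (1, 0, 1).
-16 + 4*cos(2)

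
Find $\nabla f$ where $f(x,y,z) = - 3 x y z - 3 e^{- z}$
(-3*y*z, -3*x*z, -3*x*y + 3*exp(-z))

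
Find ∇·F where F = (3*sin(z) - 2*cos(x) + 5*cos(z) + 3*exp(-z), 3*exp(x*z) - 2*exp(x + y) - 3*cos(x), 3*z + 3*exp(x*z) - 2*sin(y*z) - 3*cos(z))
3*x*exp(x*z) - 2*y*cos(y*z) - 2*exp(x + y) + 2*sin(x) + 3*sin(z) + 3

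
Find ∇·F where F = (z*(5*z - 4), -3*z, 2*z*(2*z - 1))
8*z - 2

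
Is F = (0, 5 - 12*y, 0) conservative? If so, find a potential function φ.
Yes, F is conservative. φ = y*(5 - 6*y)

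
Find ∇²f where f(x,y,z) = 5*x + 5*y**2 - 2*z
10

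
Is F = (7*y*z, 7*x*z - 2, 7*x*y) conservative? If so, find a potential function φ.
Yes, F is conservative. φ = y*(7*x*z - 2)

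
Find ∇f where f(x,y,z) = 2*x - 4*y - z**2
(2, -4, -2*z)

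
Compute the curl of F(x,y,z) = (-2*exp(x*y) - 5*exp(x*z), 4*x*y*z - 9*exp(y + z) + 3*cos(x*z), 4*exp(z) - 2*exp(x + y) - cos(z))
(-4*x*y + 3*x*sin(x*z) - 2*exp(x + y) + 9*exp(y + z), -5*x*exp(x*z) + 2*exp(x + y), 2*x*exp(x*y) + 4*y*z - 3*z*sin(x*z))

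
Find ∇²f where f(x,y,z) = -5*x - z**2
-2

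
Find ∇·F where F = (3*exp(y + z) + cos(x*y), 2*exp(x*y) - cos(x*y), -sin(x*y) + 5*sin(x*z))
2*x*exp(x*y) + x*sin(x*y) + 5*x*cos(x*z) - y*sin(x*y)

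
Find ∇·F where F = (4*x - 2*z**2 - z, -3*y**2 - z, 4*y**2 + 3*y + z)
5 - 6*y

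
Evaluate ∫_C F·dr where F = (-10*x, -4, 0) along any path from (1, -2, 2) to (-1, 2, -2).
-16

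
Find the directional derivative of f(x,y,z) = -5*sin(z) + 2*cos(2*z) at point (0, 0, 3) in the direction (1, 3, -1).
sqrt(11)*(5*cos(3) + 4*sin(6))/11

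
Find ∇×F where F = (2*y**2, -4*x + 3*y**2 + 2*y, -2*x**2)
(0, 4*x, -4*y - 4)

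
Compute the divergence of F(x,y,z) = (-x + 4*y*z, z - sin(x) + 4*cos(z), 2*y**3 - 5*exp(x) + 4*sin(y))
-1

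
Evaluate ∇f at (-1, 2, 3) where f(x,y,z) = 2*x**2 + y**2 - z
(-4, 4, -1)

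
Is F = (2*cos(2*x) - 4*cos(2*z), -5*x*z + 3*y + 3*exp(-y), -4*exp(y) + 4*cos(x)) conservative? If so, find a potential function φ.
No, ∇×F = (5*x - 4*exp(y), 4*sin(x) + 8*sin(2*z), -5*z) ≠ 0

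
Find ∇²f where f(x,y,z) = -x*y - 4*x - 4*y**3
-24*y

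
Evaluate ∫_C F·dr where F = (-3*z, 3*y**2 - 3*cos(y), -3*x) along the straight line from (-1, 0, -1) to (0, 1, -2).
4 - 3*sin(1)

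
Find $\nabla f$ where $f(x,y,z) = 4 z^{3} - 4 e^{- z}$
(0, 0, 12*z**2 + 4*exp(-z))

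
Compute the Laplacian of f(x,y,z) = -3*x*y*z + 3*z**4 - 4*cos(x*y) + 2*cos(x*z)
4*x**2*cos(x*y) - 2*x**2*cos(x*z) + 4*y**2*cos(x*y) - 2*z**2*cos(x*z) + 36*z**2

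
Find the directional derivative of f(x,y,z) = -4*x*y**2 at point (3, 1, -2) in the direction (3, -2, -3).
18*sqrt(22)/11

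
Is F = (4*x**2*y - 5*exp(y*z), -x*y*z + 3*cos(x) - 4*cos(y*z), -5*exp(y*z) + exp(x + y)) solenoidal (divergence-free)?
No, ∇·F = 8*x*y - x*z - 5*y*exp(y*z) + 4*z*sin(y*z)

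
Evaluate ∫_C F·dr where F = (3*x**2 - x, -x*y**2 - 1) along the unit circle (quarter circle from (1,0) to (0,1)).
-3/2 - pi/16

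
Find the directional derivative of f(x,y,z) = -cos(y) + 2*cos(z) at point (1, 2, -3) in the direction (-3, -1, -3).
-sqrt(19)*(6*sin(3) + sin(2))/19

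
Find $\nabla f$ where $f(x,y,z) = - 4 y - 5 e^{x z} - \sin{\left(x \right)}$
(-5*z*exp(x*z) - cos(x), -4, -5*x*exp(x*z))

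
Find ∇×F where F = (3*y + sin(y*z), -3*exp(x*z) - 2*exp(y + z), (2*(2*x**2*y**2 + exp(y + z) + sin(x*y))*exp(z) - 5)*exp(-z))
(8*x**2*y + 3*x*exp(x*z) + 2*x*cos(x*y) + 4*exp(y + z), y*(-8*x*y - 2*cos(x*y) + cos(y*z)), -3*z*exp(x*z) - z*cos(y*z) - 3)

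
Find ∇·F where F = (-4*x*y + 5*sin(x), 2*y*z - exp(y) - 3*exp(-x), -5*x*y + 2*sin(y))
-4*y + 2*z - exp(y) + 5*cos(x)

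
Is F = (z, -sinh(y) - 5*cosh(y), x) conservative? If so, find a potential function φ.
Yes, F is conservative. φ = x*z - 5*sinh(y) - cosh(y)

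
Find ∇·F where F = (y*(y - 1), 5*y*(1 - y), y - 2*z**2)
-10*y - 4*z + 5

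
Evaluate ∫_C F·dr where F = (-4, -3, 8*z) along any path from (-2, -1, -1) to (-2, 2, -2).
3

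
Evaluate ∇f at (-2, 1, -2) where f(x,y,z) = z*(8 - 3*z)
(0, 0, 20)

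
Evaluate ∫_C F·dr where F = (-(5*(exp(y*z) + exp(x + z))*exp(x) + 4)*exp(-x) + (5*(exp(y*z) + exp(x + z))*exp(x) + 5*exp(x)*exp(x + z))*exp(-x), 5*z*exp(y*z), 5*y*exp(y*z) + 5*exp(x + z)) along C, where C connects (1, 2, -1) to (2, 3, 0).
(-4*E - 1 + 5*exp(4))*exp(-2)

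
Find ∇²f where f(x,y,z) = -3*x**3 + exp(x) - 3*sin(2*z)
-18*x + exp(x) + 12*sin(2*z)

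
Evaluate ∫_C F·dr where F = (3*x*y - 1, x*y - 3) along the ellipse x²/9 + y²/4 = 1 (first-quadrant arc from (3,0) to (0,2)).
-17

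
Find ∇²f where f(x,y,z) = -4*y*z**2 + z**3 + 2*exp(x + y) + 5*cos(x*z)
-5*x**2*cos(x*z) - 8*y - 5*z**2*cos(x*z) + 6*z + 4*exp(x + y)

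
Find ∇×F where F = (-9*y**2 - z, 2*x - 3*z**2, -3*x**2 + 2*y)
(6*z + 2, 6*x - 1, 18*y + 2)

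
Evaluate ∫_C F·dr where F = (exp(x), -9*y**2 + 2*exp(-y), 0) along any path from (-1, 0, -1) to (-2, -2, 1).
-2*exp(2) - exp(-1) + exp(-2) + 26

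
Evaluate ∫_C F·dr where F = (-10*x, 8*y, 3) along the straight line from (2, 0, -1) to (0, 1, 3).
36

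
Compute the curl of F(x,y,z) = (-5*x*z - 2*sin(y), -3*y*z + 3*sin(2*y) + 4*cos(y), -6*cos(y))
(3*y + 6*sin(y), -5*x, 2*cos(y))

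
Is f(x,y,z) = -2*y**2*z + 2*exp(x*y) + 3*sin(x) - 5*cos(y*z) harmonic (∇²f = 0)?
No, ∇²f = 2*x**2*exp(x*y) + 2*y**2*exp(x*y) + 5*y**2*cos(y*z) + 5*z**2*cos(y*z) - 4*z - 3*sin(x)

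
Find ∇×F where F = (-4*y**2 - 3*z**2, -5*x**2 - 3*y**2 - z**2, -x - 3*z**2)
(2*z, 1 - 6*z, -10*x + 8*y)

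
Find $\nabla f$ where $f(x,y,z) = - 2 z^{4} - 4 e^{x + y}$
(-4*exp(x + y), -4*exp(x + y), -8*z**3)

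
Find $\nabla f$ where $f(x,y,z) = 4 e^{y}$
(0, 4*exp(y), 0)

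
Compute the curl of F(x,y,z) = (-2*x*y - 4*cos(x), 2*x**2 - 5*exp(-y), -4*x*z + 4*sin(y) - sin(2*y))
(4*cos(y) - 2*cos(2*y), 4*z, 6*x)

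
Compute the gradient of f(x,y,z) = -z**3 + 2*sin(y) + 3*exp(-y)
(0, 2*cos(y) - 3*exp(-y), -3*z**2)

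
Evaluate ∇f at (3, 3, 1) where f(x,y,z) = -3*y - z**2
(0, -3, -2)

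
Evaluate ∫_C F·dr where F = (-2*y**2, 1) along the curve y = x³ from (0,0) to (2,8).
-200/7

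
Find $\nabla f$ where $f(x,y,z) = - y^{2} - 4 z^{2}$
(0, -2*y, -8*z)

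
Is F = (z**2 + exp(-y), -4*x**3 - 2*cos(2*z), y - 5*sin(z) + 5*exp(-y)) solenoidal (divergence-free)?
No, ∇·F = -5*cos(z)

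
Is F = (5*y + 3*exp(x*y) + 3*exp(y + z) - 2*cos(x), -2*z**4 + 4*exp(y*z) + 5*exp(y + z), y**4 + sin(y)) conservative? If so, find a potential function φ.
No, ∇×F = (4*y**3 - 4*y*exp(y*z) + 8*z**3 - 5*exp(y + z) + cos(y), 3*exp(y + z), -3*x*exp(x*y) - 3*exp(y + z) - 5) ≠ 0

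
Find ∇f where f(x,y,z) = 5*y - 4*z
(0, 5, -4)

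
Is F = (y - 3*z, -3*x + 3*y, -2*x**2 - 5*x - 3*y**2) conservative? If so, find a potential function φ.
No, ∇×F = (-6*y, 4*x + 2, -4) ≠ 0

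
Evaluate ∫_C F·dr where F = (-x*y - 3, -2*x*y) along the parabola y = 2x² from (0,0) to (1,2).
-67/10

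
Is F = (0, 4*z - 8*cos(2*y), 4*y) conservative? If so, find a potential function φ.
Yes, F is conservative. φ = 4*y*z - 4*sin(2*y)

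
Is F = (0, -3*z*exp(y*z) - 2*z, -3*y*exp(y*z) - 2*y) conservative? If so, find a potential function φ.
Yes, F is conservative. φ = -2*y*z - 3*exp(y*z)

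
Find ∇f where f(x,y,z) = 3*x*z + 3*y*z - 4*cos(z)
(3*z, 3*z, 3*x + 3*y + 4*sin(z))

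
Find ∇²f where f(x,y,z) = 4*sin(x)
-4*sin(x)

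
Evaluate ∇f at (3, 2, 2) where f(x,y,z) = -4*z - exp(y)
(0, -exp(2), -4)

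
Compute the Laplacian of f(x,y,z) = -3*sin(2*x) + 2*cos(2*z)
12*sin(2*x) - 8*cos(2*z)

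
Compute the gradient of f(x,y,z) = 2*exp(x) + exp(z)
(2*exp(x), 0, exp(z))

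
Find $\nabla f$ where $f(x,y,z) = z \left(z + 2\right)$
(0, 0, 2*z + 2)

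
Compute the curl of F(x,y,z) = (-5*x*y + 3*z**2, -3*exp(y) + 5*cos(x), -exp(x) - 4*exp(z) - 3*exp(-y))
(3*exp(-y), 6*z + exp(x), 5*x - 5*sin(x))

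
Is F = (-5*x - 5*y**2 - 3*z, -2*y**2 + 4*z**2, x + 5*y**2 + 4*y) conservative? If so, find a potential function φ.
No, ∇×F = (10*y - 8*z + 4, -4, 10*y) ≠ 0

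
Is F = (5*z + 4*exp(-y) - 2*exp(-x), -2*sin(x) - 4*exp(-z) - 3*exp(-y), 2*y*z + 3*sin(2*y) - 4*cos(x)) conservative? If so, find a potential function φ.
No, ∇×F = (2*z + 6*cos(2*y) - 4*exp(-z), 5 - 4*sin(x), -2*cos(x) + 4*exp(-y)) ≠ 0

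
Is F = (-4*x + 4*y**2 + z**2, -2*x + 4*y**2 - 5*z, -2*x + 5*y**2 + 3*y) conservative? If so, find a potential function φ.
No, ∇×F = (10*y + 8, 2*z + 2, -8*y - 2) ≠ 0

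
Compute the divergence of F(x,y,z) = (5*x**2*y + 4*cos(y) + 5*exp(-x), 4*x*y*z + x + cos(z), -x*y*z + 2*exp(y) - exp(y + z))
9*x*y + 4*x*z - exp(y + z) - 5*exp(-x)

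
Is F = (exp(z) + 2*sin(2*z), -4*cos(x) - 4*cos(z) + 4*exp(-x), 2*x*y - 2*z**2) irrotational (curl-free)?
No, ∇×F = (2*x - 4*sin(z), -2*y + exp(z) + 4*cos(2*z), 4*sin(x) - 4*exp(-x))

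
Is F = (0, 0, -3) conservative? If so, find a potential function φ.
Yes, F is conservative. φ = -3*z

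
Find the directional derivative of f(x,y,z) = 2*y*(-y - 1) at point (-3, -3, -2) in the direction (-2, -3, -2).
-30*sqrt(17)/17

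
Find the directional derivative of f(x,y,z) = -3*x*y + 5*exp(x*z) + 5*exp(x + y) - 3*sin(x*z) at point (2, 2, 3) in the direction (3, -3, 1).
11*sqrt(19)*(-3*cos(6) + 5*exp(6))/19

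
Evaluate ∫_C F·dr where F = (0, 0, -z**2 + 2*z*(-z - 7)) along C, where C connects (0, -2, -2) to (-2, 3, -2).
0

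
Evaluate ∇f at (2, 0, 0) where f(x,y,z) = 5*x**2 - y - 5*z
(20, -1, -5)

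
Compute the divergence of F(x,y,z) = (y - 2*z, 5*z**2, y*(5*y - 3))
0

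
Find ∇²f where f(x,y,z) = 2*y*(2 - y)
-4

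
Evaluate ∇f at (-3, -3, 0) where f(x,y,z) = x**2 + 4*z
(-6, 0, 4)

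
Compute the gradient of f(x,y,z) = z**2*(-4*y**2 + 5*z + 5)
(0, -8*y*z**2, z*(-8*y**2 + 15*z + 10))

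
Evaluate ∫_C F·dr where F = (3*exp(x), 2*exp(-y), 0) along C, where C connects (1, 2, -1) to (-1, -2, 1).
(-2*exp(4) - 3*exp(3) + 2 + 3*E)*exp(-2)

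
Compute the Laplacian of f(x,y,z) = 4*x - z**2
-2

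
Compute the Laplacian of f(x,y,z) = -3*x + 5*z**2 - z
10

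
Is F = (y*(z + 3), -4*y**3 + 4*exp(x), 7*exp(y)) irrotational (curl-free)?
No, ∇×F = (7*exp(y), y, -z + 4*exp(x) - 3)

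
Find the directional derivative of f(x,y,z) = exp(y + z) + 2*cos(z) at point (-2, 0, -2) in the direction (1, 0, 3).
3*sqrt(10)*(1 + 2*exp(2)*sin(2))*exp(-2)/10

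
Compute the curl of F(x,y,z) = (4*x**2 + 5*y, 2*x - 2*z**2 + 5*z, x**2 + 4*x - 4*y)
(4*z - 9, -2*x - 4, -3)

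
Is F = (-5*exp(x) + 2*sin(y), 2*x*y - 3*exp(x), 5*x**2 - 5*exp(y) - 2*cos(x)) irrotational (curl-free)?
No, ∇×F = (-5*exp(y), -10*x - 2*sin(x), 2*y - 3*exp(x) - 2*cos(y))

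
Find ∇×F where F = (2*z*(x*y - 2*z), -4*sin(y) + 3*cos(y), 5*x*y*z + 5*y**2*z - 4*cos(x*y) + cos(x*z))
(5*x*z + 4*x*sin(x*y) + 10*y*z, 2*x*y - 5*y*z - 4*y*sin(x*y) + z*sin(x*z) - 8*z, -2*x*z)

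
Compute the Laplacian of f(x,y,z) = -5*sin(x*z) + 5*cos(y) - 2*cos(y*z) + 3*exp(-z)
5*x**2*sin(x*z) + 2*y**2*cos(y*z) + 5*z**2*sin(x*z) + 2*z**2*cos(y*z) - 5*cos(y) + 3*exp(-z)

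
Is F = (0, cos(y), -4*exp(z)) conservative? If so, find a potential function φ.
Yes, F is conservative. φ = -4*exp(z) + sin(y)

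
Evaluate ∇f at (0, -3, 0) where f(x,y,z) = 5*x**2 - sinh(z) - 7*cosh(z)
(0, 0, -1)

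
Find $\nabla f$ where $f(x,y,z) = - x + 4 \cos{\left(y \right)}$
(-1, -4*sin(y), 0)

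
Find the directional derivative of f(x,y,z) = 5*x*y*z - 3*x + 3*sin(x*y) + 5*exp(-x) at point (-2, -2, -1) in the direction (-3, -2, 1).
3*sqrt(14)*(-7 + 10*cos(4) + 5*exp(2))/14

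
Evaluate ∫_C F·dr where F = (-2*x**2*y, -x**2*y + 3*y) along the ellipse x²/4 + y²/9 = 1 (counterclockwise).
12*pi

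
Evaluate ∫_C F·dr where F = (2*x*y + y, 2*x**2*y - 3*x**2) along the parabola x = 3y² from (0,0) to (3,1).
34/5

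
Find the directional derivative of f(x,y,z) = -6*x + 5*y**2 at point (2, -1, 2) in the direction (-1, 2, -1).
-7*sqrt(6)/3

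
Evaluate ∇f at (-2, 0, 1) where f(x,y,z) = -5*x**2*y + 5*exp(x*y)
(0, -30, 0)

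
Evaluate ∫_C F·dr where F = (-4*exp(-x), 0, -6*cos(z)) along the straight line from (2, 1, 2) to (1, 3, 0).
-4*exp(-2) + 4*exp(-1) + 6*sin(2)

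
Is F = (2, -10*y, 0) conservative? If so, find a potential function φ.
Yes, F is conservative. φ = 2*x - 5*y**2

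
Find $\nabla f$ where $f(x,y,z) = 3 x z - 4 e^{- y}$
(3*z, 4*exp(-y), 3*x)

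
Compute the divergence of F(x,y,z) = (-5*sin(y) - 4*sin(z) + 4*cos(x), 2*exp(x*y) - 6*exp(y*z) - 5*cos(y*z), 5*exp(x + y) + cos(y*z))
2*x*exp(x*y) - y*sin(y*z) - 6*z*exp(y*z) + 5*z*sin(y*z) - 4*sin(x)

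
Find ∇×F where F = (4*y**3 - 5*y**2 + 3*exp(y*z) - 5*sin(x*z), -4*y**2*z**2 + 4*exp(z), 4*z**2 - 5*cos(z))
(8*y**2*z - 4*exp(z), -5*x*cos(x*z) + 3*y*exp(y*z), -12*y**2 + 10*y - 3*z*exp(y*z))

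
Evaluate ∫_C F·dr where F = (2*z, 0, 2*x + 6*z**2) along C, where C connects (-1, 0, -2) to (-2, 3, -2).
4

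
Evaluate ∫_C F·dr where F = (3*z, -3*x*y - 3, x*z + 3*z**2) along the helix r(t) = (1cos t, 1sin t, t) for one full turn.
6*pi + 8*pi**3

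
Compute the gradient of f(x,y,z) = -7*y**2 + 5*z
(0, -14*y, 5)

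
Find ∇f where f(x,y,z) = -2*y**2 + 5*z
(0, -4*y, 5)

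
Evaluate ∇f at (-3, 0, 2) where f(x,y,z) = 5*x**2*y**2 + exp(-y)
(0, -1, 0)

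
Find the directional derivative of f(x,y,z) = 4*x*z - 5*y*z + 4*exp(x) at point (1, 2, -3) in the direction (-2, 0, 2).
sqrt(2)*(3 - 2*E)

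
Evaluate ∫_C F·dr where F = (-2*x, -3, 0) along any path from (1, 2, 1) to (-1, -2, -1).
12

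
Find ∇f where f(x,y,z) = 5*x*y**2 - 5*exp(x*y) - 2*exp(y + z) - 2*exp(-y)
(5*y*(y - exp(x*y)), 10*x*y - 5*x*exp(x*y) - 2*exp(y + z) + 2*exp(-y), -2*exp(y + z))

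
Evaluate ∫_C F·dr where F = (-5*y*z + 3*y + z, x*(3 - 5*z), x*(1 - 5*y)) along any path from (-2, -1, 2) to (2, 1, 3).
0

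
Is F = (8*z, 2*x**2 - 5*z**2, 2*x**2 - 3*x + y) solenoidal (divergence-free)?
Yes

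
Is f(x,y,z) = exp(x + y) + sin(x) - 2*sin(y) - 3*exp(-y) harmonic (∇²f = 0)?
No, ∇²f = 2*exp(x + y) - sin(x) + 2*sin(y) - 3*exp(-y)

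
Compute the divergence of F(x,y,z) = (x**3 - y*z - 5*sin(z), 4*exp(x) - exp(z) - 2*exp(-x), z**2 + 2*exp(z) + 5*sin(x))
3*x**2 + 2*z + 2*exp(z)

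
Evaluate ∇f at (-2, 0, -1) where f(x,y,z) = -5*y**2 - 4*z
(0, 0, -4)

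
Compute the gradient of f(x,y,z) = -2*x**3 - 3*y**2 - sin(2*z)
(-6*x**2, -6*y, -2*cos(2*z))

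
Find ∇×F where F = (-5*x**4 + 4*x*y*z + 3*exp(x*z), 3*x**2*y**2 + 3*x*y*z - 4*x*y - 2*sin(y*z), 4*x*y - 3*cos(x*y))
(-3*x*y + 3*x*sin(x*y) + 4*x + 2*y*cos(y*z), 4*x*y + 3*x*exp(x*z) - 3*y*sin(x*y) - 4*y, 6*x*y**2 - 4*x*z + 3*y*z - 4*y)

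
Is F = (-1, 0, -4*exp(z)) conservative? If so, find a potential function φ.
Yes, F is conservative. φ = -x - 4*exp(z)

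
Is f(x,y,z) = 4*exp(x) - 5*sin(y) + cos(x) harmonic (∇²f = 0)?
No, ∇²f = 4*exp(x) + 5*sin(y) - cos(x)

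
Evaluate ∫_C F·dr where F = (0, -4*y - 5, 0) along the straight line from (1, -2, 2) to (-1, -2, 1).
0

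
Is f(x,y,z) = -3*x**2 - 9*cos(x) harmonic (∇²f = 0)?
No, ∇²f = 9*cos(x) - 6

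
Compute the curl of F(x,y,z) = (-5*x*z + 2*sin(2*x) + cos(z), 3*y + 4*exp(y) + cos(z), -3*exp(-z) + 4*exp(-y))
(sin(z) - 4*exp(-y), -5*x - sin(z), 0)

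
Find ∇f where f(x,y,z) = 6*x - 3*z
(6, 0, -3)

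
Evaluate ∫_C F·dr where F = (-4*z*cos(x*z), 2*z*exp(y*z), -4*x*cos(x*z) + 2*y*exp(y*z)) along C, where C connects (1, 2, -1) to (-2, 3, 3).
-4*sin(1) + 4*sin(6) - 2*exp(-2) + 2*exp(9)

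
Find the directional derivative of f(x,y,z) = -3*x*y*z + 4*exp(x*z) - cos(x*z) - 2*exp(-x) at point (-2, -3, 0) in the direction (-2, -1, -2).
52/3 - 4*exp(2)/3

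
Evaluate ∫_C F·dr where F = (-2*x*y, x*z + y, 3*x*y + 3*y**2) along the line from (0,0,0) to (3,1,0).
-11/2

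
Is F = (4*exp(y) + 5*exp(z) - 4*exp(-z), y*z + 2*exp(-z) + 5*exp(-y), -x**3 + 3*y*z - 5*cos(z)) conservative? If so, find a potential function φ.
No, ∇×F = (-y + 3*z + 2*exp(-z), 3*x**2 + sinh(z) + 9*cosh(z), -4*exp(y)) ≠ 0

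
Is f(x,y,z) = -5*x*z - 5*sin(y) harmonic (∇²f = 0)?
No, ∇²f = 5*sin(y)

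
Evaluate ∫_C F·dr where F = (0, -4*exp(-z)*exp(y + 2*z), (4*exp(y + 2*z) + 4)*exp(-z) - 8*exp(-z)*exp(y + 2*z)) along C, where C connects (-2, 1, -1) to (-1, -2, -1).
4 - 4*exp(-3)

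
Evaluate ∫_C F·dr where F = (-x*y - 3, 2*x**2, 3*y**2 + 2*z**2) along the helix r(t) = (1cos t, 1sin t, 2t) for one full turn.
6*pi + 128*pi**3/3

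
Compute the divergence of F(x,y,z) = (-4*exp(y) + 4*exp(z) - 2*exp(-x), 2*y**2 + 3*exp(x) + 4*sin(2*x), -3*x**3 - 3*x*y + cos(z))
4*y - sin(z) + 2*exp(-x)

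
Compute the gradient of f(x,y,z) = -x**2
(-2*x, 0, 0)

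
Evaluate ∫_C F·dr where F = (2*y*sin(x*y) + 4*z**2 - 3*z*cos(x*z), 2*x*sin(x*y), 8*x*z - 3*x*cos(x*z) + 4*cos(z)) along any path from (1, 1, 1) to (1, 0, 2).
-sin(1) + sin(2) + 2*cos(1) + 10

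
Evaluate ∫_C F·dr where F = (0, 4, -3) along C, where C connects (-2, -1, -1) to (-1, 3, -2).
19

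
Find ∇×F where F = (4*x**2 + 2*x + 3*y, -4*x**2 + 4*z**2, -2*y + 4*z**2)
(-8*z - 2, 0, -8*x - 3)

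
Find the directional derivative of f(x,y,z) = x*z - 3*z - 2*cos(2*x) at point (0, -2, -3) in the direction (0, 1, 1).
-3*sqrt(2)/2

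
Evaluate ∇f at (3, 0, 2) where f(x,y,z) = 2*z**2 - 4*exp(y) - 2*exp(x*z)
(-4*exp(6), -4, 8 - 6*exp(6))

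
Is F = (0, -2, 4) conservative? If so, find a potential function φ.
Yes, F is conservative. φ = -2*y + 4*z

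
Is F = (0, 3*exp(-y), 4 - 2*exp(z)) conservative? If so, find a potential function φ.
Yes, F is conservative. φ = 4*z - 2*exp(z) - 3*exp(-y)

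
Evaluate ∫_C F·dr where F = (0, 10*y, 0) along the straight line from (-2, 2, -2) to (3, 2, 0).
0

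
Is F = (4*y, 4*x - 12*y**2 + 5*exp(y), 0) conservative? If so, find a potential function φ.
Yes, F is conservative. φ = 4*x*y - 4*y**3 + 5*exp(y)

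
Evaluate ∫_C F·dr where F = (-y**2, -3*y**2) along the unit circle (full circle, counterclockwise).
0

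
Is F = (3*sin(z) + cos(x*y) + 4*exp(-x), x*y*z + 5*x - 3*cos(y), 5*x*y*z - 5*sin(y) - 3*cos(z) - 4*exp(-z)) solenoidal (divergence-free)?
No, ∇·F = 5*x*y + x*z - y*sin(x*y) + 3*sin(y) + 3*sin(z) + 4*exp(-z) - 4*exp(-x)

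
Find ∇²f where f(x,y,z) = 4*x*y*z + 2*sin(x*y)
-2*(x**2 + y**2)*sin(x*y)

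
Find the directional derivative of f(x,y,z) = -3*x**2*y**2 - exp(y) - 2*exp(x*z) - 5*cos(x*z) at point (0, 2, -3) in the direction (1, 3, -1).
3*sqrt(11)*(2 - exp(2))/11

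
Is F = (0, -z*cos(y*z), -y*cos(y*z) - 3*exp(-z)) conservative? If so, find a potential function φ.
Yes, F is conservative. φ = -sin(y*z) + 3*exp(-z)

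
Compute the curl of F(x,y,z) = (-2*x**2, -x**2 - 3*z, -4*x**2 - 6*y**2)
(3 - 12*y, 8*x, -2*x)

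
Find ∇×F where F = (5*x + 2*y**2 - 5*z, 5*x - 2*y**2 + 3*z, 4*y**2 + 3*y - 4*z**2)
(8*y, -5, 5 - 4*y)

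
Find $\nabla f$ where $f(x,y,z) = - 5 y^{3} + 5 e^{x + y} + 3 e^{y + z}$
(5*exp(x + y), -15*y**2 + 5*exp(x + y) + 3*exp(y + z), 3*exp(y + z))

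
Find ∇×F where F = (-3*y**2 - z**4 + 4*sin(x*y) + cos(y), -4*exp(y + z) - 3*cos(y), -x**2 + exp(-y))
((4*exp(2*y + z) - 1)*exp(-y), 2*x - 4*z**3, -4*x*cos(x*y) + 6*y + sin(y))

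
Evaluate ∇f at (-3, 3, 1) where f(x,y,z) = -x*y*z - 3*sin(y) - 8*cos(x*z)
(-3 - 8*sin(3), 3 - 3*cos(3), 24*sin(3) + 9)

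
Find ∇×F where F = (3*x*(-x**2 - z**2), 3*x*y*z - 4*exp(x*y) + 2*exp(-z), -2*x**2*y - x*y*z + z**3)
((-x*(2*x + 3*y + z)*exp(z) + 2)*exp(-z), 4*x*y - 6*x*z + y*z, y*(3*z - 4*exp(x*y)))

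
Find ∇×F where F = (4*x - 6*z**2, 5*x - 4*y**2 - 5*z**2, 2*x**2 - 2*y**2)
(-4*y + 10*z, -4*x - 12*z, 5)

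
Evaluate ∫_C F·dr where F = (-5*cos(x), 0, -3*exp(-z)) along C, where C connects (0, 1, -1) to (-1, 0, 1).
-6*sinh(1) + 5*sin(1)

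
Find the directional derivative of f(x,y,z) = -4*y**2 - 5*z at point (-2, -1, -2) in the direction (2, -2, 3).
-31*sqrt(17)/17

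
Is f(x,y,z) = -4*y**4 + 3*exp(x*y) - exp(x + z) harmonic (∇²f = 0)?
No, ∇²f = 3*x**2*exp(x*y) + 3*y**2*exp(x*y) - 48*y**2 - 2*exp(x + z)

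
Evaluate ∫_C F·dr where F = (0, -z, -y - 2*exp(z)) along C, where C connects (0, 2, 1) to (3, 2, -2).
-2*exp(-2) + 2*E + 6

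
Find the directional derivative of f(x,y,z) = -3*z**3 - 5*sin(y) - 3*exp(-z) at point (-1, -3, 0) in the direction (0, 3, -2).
-3*sqrt(13)*(5*cos(3) + 2)/13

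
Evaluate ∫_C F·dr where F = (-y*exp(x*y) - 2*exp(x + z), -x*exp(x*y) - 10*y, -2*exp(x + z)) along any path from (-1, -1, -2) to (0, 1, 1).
-E - 1 + 2*exp(-3)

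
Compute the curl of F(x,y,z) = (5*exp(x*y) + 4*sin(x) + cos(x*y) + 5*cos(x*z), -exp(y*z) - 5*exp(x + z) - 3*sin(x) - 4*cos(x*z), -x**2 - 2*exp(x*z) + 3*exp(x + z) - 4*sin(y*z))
(-4*x*sin(x*z) + y*exp(y*z) - 4*z*cos(y*z) + 5*exp(x + z), -5*x*sin(x*z) + 2*x + 2*z*exp(x*z) - 3*exp(x + z), -5*x*exp(x*y) + x*sin(x*y) + 4*z*sin(x*z) - 5*exp(x + z) - 3*cos(x))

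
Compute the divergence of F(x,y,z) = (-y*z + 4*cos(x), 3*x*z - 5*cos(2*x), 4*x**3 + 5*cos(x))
-4*sin(x)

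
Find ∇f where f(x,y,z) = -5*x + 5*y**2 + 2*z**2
(-5, 10*y, 4*z)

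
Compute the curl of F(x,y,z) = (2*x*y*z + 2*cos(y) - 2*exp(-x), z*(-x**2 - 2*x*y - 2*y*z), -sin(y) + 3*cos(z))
(x**2 + 2*x*y + 4*y*z - cos(y), 2*x*y, -4*x*z - 2*y*z + 2*sin(y))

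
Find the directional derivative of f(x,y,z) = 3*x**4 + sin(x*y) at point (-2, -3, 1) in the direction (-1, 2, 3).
sqrt(14)*(96 - cos(6))/14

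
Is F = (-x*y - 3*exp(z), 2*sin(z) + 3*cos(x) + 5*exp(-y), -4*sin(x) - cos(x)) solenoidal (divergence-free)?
No, ∇·F = -y - 5*exp(-y)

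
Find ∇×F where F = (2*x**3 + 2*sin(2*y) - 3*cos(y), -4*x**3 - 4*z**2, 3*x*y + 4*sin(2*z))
(3*x + 8*z, -3*y, -12*x**2 - 3*sin(y) - 4*cos(2*y))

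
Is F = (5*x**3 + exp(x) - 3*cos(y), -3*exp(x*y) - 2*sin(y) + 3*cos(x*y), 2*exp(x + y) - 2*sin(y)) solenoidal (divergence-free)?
No, ∇·F = 15*x**2 - 3*x*exp(x*y) - 3*x*sin(x*y) + exp(x) - 2*cos(y)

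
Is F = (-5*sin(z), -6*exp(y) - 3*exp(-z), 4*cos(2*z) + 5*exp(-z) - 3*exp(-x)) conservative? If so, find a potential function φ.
No, ∇×F = (-3*exp(-z), -5*cos(z) - 3*exp(-x), 0) ≠ 0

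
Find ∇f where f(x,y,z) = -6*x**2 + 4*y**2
(-12*x, 8*y, 0)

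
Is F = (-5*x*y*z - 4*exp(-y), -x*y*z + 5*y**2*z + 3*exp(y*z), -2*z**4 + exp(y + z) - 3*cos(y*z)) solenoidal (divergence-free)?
No, ∇·F = -x*z + 5*y*z + 3*y*sin(y*z) - 8*z**3 + 3*z*exp(y*z) + exp(y + z)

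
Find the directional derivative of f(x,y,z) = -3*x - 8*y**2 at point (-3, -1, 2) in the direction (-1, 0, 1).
3*sqrt(2)/2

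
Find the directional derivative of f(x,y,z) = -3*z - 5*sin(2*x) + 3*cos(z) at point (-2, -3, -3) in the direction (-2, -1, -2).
20*cos(4)/3 - 2*sin(3) + 2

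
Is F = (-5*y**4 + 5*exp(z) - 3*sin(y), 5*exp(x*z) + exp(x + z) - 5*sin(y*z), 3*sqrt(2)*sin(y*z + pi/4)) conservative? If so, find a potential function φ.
No, ∇×F = (-5*x*exp(x*z) + 5*y*cos(y*z) + 3*sqrt(2)*z*cos(y*z + pi/4) - exp(x + z), 5*exp(z), 20*y**3 + 5*z*exp(x*z) + exp(x + z) + 3*cos(y)) ≠ 0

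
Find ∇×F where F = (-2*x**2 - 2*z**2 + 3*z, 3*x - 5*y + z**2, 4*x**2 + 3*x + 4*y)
(4 - 2*z, -8*x - 4*z, 3)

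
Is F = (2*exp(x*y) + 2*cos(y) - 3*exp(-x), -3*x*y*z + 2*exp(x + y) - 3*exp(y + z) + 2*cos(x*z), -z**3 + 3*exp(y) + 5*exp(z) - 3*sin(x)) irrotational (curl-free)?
No, ∇×F = (3*x*y + 2*x*sin(x*z) + 3*exp(y) + 3*exp(y + z), 3*cos(x), -2*x*exp(x*y) - 3*y*z - 2*z*sin(x*z) + 2*exp(x + y) + 2*sin(y))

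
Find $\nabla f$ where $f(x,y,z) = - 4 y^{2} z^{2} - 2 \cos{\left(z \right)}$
(0, -8*y*z**2, -8*y**2*z + 2*sin(z))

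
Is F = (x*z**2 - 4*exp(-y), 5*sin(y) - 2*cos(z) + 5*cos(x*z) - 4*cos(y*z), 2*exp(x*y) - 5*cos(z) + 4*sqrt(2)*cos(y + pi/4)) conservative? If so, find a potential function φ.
No, ∇×F = (2*x*exp(x*y) + 5*x*sin(x*z) - 4*y*sin(y*z) - 2*sin(z) - 4*sqrt(2)*sin(y + pi/4), 2*x*z - 2*y*exp(x*y), -5*z*sin(x*z) - 4*exp(-y)) ≠ 0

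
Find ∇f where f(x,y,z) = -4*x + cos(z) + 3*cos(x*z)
(-3*z*sin(x*z) - 4, 0, -3*x*sin(x*z) - sin(z))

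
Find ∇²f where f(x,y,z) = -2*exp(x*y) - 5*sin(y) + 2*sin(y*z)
-2*x**2*exp(x*y) - 2*y**2*exp(x*y) - 2*y**2*sin(y*z) - 2*z**2*sin(y*z) + 5*sin(y)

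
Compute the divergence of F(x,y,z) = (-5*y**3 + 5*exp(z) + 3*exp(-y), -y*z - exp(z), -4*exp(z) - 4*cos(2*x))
-z - 4*exp(z)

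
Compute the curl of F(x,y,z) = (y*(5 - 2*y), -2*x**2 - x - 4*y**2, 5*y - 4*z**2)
(5, 0, -4*x + 4*y - 6)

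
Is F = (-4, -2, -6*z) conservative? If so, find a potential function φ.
Yes, F is conservative. φ = -4*x - 2*y - 3*z**2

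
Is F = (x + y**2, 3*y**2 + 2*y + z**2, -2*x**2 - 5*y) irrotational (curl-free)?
No, ∇×F = (-2*z - 5, 4*x, -2*y)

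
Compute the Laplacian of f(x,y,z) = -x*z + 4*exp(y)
4*exp(y)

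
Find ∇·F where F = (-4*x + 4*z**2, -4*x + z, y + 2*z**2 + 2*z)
4*z - 2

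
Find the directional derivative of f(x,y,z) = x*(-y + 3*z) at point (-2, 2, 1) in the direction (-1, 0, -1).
5*sqrt(2)/2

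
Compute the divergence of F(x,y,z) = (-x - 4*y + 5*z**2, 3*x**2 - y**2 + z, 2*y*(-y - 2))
-2*y - 1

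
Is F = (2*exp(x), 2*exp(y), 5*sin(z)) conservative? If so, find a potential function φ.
Yes, F is conservative. φ = 2*exp(x) + 2*exp(y) - 5*cos(z)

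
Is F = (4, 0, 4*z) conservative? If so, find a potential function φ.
Yes, F is conservative. φ = 4*x + 2*z**2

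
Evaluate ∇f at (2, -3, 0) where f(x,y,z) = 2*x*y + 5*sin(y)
(-6, 5*cos(3) + 4, 0)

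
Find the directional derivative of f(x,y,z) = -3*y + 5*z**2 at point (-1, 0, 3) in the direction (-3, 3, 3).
9*sqrt(3)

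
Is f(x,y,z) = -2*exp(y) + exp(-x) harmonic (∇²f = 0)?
No, ∇²f = -2*exp(y) + exp(-x)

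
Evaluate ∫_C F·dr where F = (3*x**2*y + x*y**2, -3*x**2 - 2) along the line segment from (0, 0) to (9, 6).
7023/2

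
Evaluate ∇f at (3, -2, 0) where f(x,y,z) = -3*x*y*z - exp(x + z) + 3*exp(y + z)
(-exp(3), 3*exp(-2), -exp(3) + 3*exp(-2) + 18)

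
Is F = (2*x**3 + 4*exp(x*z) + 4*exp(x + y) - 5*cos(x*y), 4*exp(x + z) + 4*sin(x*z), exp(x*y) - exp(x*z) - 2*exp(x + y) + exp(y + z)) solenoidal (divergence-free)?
No, ∇·F = 6*x**2 - x*exp(x*z) + 5*y*sin(x*y) + 4*z*exp(x*z) + 4*exp(x + y) + exp(y + z)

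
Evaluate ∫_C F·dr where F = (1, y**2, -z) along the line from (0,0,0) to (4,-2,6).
-50/3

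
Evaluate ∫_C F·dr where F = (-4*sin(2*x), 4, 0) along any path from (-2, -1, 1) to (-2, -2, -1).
-4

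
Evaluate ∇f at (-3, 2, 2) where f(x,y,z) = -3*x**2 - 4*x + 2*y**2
(14, 8, 0)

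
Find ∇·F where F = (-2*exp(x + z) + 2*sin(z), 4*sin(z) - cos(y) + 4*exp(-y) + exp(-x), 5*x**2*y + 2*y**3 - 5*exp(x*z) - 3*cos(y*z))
-5*x*exp(x*z) + 3*y*sin(y*z) - 2*exp(x + z) + sin(y) - 4*exp(-y)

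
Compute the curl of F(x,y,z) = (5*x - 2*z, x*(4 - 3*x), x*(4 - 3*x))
(0, 6*x - 6, 4 - 6*x)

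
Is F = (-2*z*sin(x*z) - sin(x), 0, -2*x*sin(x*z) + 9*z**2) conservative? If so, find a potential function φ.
Yes, F is conservative. φ = 3*z**3 + cos(x) + 2*cos(x*z)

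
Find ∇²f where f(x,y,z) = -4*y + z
0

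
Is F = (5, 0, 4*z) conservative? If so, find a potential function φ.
Yes, F is conservative. φ = 5*x + 2*z**2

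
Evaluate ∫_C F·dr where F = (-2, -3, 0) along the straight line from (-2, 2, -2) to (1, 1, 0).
-3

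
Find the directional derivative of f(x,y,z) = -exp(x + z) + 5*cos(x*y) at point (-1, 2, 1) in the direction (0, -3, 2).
sqrt(13)*(-2 + 15*sin(2))/13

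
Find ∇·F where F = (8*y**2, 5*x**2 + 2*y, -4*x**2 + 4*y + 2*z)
4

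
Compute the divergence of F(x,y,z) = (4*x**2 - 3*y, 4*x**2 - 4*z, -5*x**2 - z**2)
8*x - 2*z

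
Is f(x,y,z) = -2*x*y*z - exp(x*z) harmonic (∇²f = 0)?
No, ∇²f = (-x**2 - z**2)*exp(x*z)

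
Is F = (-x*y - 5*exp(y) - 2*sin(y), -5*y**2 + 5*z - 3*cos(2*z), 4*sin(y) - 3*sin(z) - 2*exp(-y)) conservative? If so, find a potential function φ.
No, ∇×F = (-6*sin(2*z) + 4*cos(y) - 5 + 2*exp(-y), 0, x + 5*exp(y) + 2*cos(y)) ≠ 0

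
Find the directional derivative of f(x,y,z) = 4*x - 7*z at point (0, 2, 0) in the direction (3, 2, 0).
12*sqrt(13)/13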